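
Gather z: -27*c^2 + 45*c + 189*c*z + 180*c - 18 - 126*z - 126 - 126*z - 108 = -27*c^2 + 225*c + z*(189*c - 252) - 252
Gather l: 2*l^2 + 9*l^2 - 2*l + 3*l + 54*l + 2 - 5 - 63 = 11*l^2 + 55*l - 66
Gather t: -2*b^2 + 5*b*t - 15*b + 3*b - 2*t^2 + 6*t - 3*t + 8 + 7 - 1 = -2*b^2 - 12*b - 2*t^2 + t*(5*b + 3) + 14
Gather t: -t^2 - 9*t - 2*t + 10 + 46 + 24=-t^2 - 11*t + 80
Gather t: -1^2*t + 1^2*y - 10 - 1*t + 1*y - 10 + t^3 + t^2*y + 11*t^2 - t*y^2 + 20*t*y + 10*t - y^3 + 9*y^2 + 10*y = t^3 + t^2*(y + 11) + t*(-y^2 + 20*y + 8) - y^3 + 9*y^2 + 12*y - 20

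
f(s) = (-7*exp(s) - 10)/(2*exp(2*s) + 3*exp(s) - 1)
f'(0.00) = 5.69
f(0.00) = -4.25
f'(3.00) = 0.17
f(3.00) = -0.17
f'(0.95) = 1.49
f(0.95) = -1.40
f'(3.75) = 0.08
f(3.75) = -0.08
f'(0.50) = 2.64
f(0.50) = -2.30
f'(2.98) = 0.18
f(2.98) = -0.18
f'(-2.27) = 9.54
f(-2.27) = 16.04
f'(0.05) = 5.22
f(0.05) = -3.98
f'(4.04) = 0.06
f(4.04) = -0.06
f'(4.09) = 0.06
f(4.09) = -0.06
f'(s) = (-7*exp(s) - 10)*(-4*exp(2*s) - 3*exp(s))/(2*exp(2*s) + 3*exp(s) - 1)^2 - 7*exp(s)/(2*exp(2*s) + 3*exp(s) - 1) = (14*exp(2*s) + 40*exp(s) + 37)*exp(s)/(4*exp(4*s) + 12*exp(3*s) + 5*exp(2*s) - 6*exp(s) + 1)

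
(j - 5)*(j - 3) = j^2 - 8*j + 15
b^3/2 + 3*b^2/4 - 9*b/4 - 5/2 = (b/2 + 1/2)*(b - 2)*(b + 5/2)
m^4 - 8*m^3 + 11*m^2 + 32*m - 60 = (m - 5)*(m - 3)*(m - 2)*(m + 2)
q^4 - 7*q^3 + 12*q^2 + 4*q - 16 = (q - 4)*(q - 2)^2*(q + 1)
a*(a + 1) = a^2 + a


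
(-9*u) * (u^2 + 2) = -9*u^3 - 18*u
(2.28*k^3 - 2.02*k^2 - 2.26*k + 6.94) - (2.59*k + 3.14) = 2.28*k^3 - 2.02*k^2 - 4.85*k + 3.8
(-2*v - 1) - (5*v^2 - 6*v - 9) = -5*v^2 + 4*v + 8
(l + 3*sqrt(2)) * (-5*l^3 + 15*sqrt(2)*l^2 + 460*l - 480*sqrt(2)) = -5*l^4 + 550*l^2 + 900*sqrt(2)*l - 2880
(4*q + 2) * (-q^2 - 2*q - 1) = -4*q^3 - 10*q^2 - 8*q - 2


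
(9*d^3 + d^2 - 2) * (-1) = -9*d^3 - d^2 + 2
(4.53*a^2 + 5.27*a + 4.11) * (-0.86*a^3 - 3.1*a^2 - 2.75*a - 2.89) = -3.8958*a^5 - 18.5752*a^4 - 32.3291*a^3 - 40.3252*a^2 - 26.5328*a - 11.8779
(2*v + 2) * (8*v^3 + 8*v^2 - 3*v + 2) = 16*v^4 + 32*v^3 + 10*v^2 - 2*v + 4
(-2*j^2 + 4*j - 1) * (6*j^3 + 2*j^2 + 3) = -12*j^5 + 20*j^4 + 2*j^3 - 8*j^2 + 12*j - 3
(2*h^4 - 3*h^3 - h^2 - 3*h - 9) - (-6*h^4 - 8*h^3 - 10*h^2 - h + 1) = 8*h^4 + 5*h^3 + 9*h^2 - 2*h - 10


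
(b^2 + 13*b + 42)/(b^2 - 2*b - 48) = (b + 7)/(b - 8)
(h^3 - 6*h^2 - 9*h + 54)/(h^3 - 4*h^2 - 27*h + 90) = (h + 3)/(h + 5)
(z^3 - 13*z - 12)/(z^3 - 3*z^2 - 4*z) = (z + 3)/z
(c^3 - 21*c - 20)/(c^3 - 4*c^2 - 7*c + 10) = (c^2 + 5*c + 4)/(c^2 + c - 2)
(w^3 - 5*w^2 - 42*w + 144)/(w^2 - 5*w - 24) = (w^2 + 3*w - 18)/(w + 3)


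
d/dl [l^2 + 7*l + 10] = 2*l + 7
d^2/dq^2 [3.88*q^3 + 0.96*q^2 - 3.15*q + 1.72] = 23.28*q + 1.92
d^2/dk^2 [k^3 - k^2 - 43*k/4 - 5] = 6*k - 2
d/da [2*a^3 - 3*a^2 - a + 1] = 6*a^2 - 6*a - 1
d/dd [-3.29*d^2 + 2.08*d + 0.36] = 2.08 - 6.58*d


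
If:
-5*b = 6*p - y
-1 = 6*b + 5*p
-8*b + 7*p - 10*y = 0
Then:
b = -53/28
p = 29/14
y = 83/28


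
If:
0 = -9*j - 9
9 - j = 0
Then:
No Solution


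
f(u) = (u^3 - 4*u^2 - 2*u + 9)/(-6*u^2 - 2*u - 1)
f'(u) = (12*u + 2)*(u^3 - 4*u^2 - 2*u + 9)/(-6*u^2 - 2*u - 1)^2 + (3*u^2 - 8*u - 2)/(-6*u^2 - 2*u - 1)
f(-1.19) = -0.57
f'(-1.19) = -2.63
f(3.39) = 0.06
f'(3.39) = -0.10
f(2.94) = 0.10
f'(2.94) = -0.07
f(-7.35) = 1.90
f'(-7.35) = -0.18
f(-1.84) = 0.40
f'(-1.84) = -0.84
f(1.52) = -0.01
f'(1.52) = 0.42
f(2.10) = 0.11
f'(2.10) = 0.08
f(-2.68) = 0.87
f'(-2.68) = -0.38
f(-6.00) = 1.65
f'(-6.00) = -0.19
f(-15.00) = 3.21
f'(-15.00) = -0.17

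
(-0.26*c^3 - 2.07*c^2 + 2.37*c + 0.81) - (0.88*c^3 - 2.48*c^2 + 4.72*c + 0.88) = -1.14*c^3 + 0.41*c^2 - 2.35*c - 0.07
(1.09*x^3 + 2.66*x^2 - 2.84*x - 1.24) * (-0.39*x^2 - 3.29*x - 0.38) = -0.4251*x^5 - 4.6235*x^4 - 8.058*x^3 + 8.8164*x^2 + 5.1588*x + 0.4712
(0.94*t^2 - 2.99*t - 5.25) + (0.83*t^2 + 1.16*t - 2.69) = 1.77*t^2 - 1.83*t - 7.94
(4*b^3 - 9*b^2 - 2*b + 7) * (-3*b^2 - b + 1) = -12*b^5 + 23*b^4 + 19*b^3 - 28*b^2 - 9*b + 7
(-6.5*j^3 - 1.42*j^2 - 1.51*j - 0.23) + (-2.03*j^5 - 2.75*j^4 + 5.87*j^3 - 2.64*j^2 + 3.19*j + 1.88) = -2.03*j^5 - 2.75*j^4 - 0.63*j^3 - 4.06*j^2 + 1.68*j + 1.65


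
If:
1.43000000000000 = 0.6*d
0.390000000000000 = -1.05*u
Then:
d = 2.38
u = -0.37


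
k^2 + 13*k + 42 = (k + 6)*(k + 7)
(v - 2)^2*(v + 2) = v^3 - 2*v^2 - 4*v + 8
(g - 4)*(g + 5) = g^2 + g - 20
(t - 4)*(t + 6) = t^2 + 2*t - 24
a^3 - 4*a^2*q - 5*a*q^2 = a*(a - 5*q)*(a + q)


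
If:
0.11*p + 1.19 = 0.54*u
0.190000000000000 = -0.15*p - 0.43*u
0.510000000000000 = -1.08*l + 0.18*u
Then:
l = -0.27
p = -4.79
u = 1.23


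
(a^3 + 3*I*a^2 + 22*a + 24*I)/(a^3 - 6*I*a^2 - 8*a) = (a^2 + 7*I*a - 6)/(a*(a - 2*I))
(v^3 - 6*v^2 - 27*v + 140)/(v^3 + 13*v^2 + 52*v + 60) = (v^2 - 11*v + 28)/(v^2 + 8*v + 12)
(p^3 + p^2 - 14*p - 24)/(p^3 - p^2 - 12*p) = (p + 2)/p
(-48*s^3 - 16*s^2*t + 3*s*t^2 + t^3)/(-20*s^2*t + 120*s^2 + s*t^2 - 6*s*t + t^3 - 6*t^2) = (12*s^2 + 7*s*t + t^2)/(5*s*t - 30*s + t^2 - 6*t)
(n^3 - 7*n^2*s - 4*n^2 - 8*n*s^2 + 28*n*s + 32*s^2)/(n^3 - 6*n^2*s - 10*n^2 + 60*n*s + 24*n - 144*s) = (-n^2 + 7*n*s + 8*s^2)/(-n^2 + 6*n*s + 6*n - 36*s)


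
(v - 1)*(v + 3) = v^2 + 2*v - 3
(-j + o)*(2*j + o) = -2*j^2 + j*o + o^2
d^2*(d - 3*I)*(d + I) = d^4 - 2*I*d^3 + 3*d^2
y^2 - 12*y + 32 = (y - 8)*(y - 4)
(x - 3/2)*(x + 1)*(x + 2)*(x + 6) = x^4 + 15*x^3/2 + 13*x^2/2 - 18*x - 18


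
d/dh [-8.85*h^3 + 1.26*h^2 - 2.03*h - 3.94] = -26.55*h^2 + 2.52*h - 2.03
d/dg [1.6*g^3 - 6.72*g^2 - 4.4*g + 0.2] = 4.8*g^2 - 13.44*g - 4.4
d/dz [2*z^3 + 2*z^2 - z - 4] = 6*z^2 + 4*z - 1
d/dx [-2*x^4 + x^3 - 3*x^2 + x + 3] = -8*x^3 + 3*x^2 - 6*x + 1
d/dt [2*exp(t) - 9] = 2*exp(t)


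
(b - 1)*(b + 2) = b^2 + b - 2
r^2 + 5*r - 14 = (r - 2)*(r + 7)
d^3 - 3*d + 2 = (d - 1)^2*(d + 2)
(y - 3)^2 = y^2 - 6*y + 9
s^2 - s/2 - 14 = (s - 4)*(s + 7/2)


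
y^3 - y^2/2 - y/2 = y*(y - 1)*(y + 1/2)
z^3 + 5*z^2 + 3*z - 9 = (z - 1)*(z + 3)^2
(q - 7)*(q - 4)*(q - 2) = q^3 - 13*q^2 + 50*q - 56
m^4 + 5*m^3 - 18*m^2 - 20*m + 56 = (m - 2)^2*(m + 2)*(m + 7)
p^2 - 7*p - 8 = (p - 8)*(p + 1)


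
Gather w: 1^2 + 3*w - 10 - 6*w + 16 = 7 - 3*w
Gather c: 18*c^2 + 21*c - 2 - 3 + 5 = 18*c^2 + 21*c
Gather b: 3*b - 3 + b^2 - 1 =b^2 + 3*b - 4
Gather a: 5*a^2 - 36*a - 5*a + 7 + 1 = 5*a^2 - 41*a + 8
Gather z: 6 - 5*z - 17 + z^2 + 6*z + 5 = z^2 + z - 6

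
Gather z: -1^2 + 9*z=9*z - 1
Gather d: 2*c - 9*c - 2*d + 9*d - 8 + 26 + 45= -7*c + 7*d + 63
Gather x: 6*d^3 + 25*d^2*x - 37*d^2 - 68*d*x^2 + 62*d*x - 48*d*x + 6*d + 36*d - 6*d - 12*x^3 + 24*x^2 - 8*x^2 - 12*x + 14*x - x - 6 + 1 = 6*d^3 - 37*d^2 + 36*d - 12*x^3 + x^2*(16 - 68*d) + x*(25*d^2 + 14*d + 1) - 5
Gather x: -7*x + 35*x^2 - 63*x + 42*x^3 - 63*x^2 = 42*x^3 - 28*x^2 - 70*x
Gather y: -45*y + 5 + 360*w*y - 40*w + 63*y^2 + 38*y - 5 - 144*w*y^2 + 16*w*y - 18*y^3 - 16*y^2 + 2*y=-40*w - 18*y^3 + y^2*(47 - 144*w) + y*(376*w - 5)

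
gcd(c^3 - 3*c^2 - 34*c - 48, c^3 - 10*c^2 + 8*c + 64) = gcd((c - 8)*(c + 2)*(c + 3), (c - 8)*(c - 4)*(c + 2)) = c^2 - 6*c - 16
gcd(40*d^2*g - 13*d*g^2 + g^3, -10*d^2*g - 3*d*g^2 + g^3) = 5*d*g - g^2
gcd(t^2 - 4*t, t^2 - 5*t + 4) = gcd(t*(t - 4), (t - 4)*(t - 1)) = t - 4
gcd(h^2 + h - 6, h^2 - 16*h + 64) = 1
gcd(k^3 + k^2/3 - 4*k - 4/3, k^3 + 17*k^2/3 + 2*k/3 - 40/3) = k + 2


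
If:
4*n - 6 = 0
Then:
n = 3/2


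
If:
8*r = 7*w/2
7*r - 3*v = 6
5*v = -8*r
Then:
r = 30/59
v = -48/59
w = 480/413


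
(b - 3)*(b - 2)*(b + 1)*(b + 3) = b^4 - b^3 - 11*b^2 + 9*b + 18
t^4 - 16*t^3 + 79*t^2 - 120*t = t*(t - 8)*(t - 5)*(t - 3)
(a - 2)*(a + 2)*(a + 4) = a^3 + 4*a^2 - 4*a - 16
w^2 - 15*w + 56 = (w - 8)*(w - 7)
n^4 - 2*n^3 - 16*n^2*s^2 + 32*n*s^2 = n*(n - 2)*(n - 4*s)*(n + 4*s)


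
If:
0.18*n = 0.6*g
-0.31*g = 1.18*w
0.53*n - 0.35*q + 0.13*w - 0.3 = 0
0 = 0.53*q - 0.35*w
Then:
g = 0.17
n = 0.56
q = -0.03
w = -0.04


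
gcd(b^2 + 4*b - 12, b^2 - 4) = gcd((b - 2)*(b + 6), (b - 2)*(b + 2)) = b - 2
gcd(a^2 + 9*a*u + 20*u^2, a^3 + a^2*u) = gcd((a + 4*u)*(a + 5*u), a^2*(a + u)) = 1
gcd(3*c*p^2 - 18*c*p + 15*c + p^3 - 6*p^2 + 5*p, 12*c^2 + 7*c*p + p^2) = 3*c + p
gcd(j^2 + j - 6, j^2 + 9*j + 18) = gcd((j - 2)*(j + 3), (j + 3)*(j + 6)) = j + 3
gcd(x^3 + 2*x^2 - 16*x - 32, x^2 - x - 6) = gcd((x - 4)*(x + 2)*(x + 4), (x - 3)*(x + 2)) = x + 2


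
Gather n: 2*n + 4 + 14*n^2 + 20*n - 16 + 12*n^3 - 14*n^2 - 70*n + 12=12*n^3 - 48*n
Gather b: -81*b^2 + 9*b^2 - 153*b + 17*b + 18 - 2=-72*b^2 - 136*b + 16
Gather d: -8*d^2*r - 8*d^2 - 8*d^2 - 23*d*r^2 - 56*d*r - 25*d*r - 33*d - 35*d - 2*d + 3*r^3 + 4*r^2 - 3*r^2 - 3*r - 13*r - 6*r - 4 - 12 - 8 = d^2*(-8*r - 16) + d*(-23*r^2 - 81*r - 70) + 3*r^3 + r^2 - 22*r - 24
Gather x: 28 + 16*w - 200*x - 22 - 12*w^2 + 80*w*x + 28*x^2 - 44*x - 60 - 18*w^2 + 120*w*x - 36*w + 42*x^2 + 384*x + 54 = -30*w^2 - 20*w + 70*x^2 + x*(200*w + 140)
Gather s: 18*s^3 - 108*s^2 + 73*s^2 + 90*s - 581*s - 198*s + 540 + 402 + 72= 18*s^3 - 35*s^2 - 689*s + 1014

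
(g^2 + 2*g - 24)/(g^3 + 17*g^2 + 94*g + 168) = (g - 4)/(g^2 + 11*g + 28)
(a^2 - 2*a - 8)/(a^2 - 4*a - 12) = (a - 4)/(a - 6)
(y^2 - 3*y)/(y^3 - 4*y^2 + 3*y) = 1/(y - 1)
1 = 1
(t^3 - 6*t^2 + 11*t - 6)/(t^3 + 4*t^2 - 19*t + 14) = (t - 3)/(t + 7)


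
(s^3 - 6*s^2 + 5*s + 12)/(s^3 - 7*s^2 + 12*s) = (s + 1)/s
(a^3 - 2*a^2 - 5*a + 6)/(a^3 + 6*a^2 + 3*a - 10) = (a - 3)/(a + 5)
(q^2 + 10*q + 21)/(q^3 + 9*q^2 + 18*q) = (q + 7)/(q*(q + 6))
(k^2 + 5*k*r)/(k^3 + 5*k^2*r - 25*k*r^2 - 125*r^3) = k/(k^2 - 25*r^2)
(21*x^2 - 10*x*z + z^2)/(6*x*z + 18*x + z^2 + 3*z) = (21*x^2 - 10*x*z + z^2)/(6*x*z + 18*x + z^2 + 3*z)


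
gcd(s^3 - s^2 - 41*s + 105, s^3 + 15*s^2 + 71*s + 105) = s + 7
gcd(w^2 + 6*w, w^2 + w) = w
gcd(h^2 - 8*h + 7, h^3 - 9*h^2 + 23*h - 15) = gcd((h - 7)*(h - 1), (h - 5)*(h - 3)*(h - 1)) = h - 1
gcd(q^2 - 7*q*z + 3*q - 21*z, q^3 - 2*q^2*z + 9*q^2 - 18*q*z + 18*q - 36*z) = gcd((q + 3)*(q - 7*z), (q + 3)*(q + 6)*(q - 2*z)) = q + 3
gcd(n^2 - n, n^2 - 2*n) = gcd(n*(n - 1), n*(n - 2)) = n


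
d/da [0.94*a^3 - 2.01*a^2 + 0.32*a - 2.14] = 2.82*a^2 - 4.02*a + 0.32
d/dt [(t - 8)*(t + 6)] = 2*t - 2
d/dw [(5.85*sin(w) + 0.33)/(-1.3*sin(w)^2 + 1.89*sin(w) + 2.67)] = (7.605*sin(w)^2 + 0.858000000000001*sin(w) + 14.9958)*cos(w)/(1.69*sin(w)^4 - 4.914*sin(w)^3 - 3.3699*sin(w)^2 + 10.0926*sin(w) + 7.1289)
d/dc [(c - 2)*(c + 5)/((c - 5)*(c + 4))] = 2*(-2*c^2 - 10*c - 35)/(c^4 - 2*c^3 - 39*c^2 + 40*c + 400)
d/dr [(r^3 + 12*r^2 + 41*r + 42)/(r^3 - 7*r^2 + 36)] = (-19*r^2 - 6*r + 369)/(r^4 - 18*r^3 + 117*r^2 - 324*r + 324)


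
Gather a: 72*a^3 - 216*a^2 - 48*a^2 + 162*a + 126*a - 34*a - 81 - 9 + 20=72*a^3 - 264*a^2 + 254*a - 70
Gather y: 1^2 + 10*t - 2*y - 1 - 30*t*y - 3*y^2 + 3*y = 10*t - 3*y^2 + y*(1 - 30*t)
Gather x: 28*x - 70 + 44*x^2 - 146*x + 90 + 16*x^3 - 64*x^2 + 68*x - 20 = 16*x^3 - 20*x^2 - 50*x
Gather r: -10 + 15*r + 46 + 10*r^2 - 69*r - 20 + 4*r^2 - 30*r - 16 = 14*r^2 - 84*r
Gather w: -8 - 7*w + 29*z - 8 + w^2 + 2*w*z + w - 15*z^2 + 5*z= w^2 + w*(2*z - 6) - 15*z^2 + 34*z - 16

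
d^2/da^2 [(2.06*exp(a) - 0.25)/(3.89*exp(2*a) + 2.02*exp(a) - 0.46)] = (31.172126*exp(4*a) - 31.319168*exp(3*a) + 16.223634*exp(2*a) - 0.895348*exp(a) + 0.203596)*exp(a)/(58.863869*exp(6*a) + 91.700526*exp(5*a) + 26.73597*exp(4*a) - 13.44512*exp(3*a) - 3.16158*exp(2*a) + 1.282296*exp(a) - 0.097336)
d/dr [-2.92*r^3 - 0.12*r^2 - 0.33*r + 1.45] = -8.76*r^2 - 0.24*r - 0.33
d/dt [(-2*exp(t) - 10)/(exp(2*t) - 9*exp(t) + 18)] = 2*((exp(t) + 5)*(2*exp(t) - 9) - exp(2*t) + 9*exp(t) - 18)*exp(t)/(exp(2*t) - 9*exp(t) + 18)^2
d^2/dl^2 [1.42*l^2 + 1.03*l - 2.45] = 2.84000000000000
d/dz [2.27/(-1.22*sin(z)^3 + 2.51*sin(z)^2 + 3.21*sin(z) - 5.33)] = (8.3082*sin(z)^2 - 11.3954*sin(z) - 7.2867)*cos(z)/(1.22*sin(z)^3 - 2.51*sin(z)^2 - 3.21*sin(z) + 5.33)^2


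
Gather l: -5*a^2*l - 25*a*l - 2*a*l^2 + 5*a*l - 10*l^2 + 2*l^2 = l^2*(-2*a - 8) + l*(-5*a^2 - 20*a)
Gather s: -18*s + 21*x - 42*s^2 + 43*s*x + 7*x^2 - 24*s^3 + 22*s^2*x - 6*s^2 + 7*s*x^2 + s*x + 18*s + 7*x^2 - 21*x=-24*s^3 + s^2*(22*x - 48) + s*(7*x^2 + 44*x) + 14*x^2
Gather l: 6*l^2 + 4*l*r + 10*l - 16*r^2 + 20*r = 6*l^2 + l*(4*r + 10) - 16*r^2 + 20*r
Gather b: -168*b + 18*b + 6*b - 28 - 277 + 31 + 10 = -144*b - 264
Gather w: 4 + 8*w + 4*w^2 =4*w^2 + 8*w + 4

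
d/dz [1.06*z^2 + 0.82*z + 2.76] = 2.12*z + 0.82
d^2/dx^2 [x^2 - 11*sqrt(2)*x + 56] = 2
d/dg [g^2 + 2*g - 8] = 2*g + 2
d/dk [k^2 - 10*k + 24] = 2*k - 10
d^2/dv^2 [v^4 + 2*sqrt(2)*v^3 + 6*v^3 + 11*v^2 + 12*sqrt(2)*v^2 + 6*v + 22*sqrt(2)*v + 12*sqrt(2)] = 12*v^2 + 12*sqrt(2)*v + 36*v + 22 + 24*sqrt(2)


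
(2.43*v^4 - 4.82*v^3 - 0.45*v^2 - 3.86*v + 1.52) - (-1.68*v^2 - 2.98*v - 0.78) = 2.43*v^4 - 4.82*v^3 + 1.23*v^2 - 0.88*v + 2.3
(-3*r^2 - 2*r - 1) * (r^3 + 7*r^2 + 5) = -3*r^5 - 23*r^4 - 15*r^3 - 22*r^2 - 10*r - 5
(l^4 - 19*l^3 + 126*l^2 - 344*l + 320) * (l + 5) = l^5 - 14*l^4 + 31*l^3 + 286*l^2 - 1400*l + 1600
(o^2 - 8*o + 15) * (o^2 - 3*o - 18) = o^4 - 11*o^3 + 21*o^2 + 99*o - 270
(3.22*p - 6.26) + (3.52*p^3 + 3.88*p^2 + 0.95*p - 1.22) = 3.52*p^3 + 3.88*p^2 + 4.17*p - 7.48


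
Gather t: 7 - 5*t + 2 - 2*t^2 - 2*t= -2*t^2 - 7*t + 9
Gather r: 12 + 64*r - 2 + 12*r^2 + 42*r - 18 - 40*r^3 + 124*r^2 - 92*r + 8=-40*r^3 + 136*r^2 + 14*r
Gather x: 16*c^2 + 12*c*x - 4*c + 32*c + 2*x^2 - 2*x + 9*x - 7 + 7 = 16*c^2 + 28*c + 2*x^2 + x*(12*c + 7)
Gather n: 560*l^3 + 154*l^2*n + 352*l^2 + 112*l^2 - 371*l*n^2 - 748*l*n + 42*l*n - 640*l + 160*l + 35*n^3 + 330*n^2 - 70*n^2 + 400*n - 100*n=560*l^3 + 464*l^2 - 480*l + 35*n^3 + n^2*(260 - 371*l) + n*(154*l^2 - 706*l + 300)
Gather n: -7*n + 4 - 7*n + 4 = 8 - 14*n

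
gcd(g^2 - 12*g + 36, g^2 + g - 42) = g - 6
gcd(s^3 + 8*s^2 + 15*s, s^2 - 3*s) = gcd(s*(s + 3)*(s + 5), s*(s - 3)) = s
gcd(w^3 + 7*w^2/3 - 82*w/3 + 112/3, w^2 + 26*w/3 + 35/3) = w + 7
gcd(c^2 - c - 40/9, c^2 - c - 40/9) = c^2 - c - 40/9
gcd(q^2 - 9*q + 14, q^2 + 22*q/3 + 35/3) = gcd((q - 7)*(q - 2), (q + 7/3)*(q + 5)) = 1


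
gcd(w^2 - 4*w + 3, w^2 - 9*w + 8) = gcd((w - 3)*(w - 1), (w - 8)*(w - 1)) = w - 1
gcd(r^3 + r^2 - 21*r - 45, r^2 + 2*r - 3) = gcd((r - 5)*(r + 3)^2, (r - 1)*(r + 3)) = r + 3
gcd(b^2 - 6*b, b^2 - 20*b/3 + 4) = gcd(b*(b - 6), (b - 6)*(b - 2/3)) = b - 6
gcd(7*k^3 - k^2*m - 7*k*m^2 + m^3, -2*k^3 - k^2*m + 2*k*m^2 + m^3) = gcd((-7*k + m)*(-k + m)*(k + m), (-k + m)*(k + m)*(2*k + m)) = k^2 - m^2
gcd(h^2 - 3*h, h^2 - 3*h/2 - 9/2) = h - 3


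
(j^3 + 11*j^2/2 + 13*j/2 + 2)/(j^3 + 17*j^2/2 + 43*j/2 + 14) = (2*j + 1)/(2*j + 7)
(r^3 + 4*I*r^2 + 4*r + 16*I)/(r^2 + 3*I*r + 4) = (r^2 + 4)/(r - I)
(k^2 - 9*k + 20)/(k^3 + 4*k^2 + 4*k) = (k^2 - 9*k + 20)/(k*(k^2 + 4*k + 4))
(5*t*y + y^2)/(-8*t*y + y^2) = (5*t + y)/(-8*t + y)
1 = 1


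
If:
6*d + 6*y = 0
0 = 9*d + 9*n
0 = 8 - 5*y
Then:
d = -8/5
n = 8/5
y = 8/5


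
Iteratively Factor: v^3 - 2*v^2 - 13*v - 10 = (v + 2)*(v^2 - 4*v - 5) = (v + 1)*(v + 2)*(v - 5)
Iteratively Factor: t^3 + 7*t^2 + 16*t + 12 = (t + 2)*(t^2 + 5*t + 6) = (t + 2)*(t + 3)*(t + 2)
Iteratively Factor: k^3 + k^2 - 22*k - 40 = (k - 5)*(k^2 + 6*k + 8) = (k - 5)*(k + 2)*(k + 4)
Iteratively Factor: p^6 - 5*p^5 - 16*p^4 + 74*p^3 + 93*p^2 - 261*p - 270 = (p - 3)*(p^5 - 2*p^4 - 22*p^3 + 8*p^2 + 117*p + 90) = (p - 3)^2*(p^4 + p^3 - 19*p^2 - 49*p - 30) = (p - 3)^2*(p + 1)*(p^3 - 19*p - 30) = (p - 3)^2*(p + 1)*(p + 2)*(p^2 - 2*p - 15) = (p - 3)^2*(p + 1)*(p + 2)*(p + 3)*(p - 5)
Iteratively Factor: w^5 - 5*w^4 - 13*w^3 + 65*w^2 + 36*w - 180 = (w - 2)*(w^4 - 3*w^3 - 19*w^2 + 27*w + 90) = (w - 2)*(w + 3)*(w^3 - 6*w^2 - w + 30) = (w - 3)*(w - 2)*(w + 3)*(w^2 - 3*w - 10) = (w - 3)*(w - 2)*(w + 2)*(w + 3)*(w - 5)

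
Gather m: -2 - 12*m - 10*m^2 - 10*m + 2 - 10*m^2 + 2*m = -20*m^2 - 20*m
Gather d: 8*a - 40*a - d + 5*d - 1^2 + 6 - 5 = -32*a + 4*d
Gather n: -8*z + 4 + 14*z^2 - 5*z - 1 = 14*z^2 - 13*z + 3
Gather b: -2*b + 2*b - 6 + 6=0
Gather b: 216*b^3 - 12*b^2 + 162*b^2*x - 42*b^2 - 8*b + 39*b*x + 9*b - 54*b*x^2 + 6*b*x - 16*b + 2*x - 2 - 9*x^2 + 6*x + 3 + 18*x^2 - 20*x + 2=216*b^3 + b^2*(162*x - 54) + b*(-54*x^2 + 45*x - 15) + 9*x^2 - 12*x + 3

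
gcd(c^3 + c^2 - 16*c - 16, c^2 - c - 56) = 1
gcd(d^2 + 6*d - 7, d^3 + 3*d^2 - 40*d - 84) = d + 7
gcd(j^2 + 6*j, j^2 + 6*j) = j^2 + 6*j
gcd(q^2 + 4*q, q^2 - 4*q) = q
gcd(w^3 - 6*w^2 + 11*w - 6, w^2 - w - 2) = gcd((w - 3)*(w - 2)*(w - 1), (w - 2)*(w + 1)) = w - 2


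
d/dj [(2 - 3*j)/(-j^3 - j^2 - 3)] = (3*j^3 + 3*j^2 - j*(3*j - 2)*(3*j + 2) + 9)/(j^3 + j^2 + 3)^2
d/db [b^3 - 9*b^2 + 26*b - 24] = 3*b^2 - 18*b + 26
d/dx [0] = 0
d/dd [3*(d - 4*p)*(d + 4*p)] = 6*d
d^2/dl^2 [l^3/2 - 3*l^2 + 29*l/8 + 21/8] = 3*l - 6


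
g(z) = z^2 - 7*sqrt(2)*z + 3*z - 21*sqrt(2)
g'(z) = 2*z - 7*sqrt(2) + 3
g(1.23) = -36.67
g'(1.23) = -4.44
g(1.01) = -35.65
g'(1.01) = -4.88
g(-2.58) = -5.24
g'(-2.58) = -12.06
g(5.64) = -36.80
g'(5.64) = 4.38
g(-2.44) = -6.91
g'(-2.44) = -11.78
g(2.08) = -39.72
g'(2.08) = -2.74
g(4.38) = -40.73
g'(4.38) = 1.86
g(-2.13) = -10.47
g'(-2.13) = -11.16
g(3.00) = -41.40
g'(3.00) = -0.90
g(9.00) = -10.79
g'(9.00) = 11.10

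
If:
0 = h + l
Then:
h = -l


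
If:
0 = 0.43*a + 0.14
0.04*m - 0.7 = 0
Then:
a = -0.33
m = 17.50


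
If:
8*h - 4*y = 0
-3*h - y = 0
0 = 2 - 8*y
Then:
No Solution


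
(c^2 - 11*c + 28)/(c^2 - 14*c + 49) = (c - 4)/(c - 7)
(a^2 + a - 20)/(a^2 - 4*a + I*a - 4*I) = (a + 5)/(a + I)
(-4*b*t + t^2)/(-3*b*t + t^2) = (4*b - t)/(3*b - t)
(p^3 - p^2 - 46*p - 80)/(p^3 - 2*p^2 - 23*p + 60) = (p^2 - 6*p - 16)/(p^2 - 7*p + 12)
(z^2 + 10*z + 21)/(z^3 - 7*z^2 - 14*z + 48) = (z + 7)/(z^2 - 10*z + 16)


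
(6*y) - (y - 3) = 5*y + 3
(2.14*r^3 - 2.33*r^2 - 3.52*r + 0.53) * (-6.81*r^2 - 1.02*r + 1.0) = -14.5734*r^5 + 13.6845*r^4 + 28.4878*r^3 - 2.3489*r^2 - 4.0606*r + 0.53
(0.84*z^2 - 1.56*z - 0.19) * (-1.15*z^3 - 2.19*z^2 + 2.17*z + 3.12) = -0.966*z^5 - 0.0456000000000001*z^4 + 5.4577*z^3 - 0.3483*z^2 - 5.2795*z - 0.5928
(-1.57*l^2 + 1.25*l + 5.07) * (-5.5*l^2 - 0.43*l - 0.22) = 8.635*l^4 - 6.1999*l^3 - 28.0771*l^2 - 2.4551*l - 1.1154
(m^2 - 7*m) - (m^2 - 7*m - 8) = 8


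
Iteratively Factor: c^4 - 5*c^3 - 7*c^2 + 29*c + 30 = (c - 3)*(c^3 - 2*c^2 - 13*c - 10) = (c - 3)*(c + 1)*(c^2 - 3*c - 10) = (c - 3)*(c + 1)*(c + 2)*(c - 5)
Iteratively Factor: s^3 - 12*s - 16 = (s + 2)*(s^2 - 2*s - 8) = (s + 2)^2*(s - 4)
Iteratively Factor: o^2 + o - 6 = (o + 3)*(o - 2)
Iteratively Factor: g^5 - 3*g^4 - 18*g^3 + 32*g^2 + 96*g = (g - 4)*(g^4 + g^3 - 14*g^2 - 24*g) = (g - 4)*(g + 3)*(g^3 - 2*g^2 - 8*g) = (g - 4)^2*(g + 3)*(g^2 + 2*g) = (g - 4)^2*(g + 2)*(g + 3)*(g)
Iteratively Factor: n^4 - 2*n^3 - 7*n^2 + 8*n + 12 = (n - 3)*(n^3 + n^2 - 4*n - 4) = (n - 3)*(n + 2)*(n^2 - n - 2) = (n - 3)*(n + 1)*(n + 2)*(n - 2)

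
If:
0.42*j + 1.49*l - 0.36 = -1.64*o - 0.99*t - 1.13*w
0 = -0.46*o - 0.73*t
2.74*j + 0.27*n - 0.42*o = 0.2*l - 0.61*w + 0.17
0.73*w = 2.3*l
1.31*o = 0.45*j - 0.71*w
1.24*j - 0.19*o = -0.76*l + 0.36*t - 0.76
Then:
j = -0.77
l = 0.29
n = 5.41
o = -0.75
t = 0.47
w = 0.90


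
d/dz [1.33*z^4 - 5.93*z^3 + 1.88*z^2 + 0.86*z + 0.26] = 5.32*z^3 - 17.79*z^2 + 3.76*z + 0.86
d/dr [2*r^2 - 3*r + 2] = 4*r - 3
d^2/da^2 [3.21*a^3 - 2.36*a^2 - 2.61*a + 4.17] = 19.26*a - 4.72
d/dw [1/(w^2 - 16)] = -2*w/(w^2 - 16)^2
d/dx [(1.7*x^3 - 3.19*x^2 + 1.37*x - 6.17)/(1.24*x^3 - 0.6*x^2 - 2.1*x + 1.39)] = (2.9356*x^4 - 10.5376*x^3 + 37.5624*x^2 - 16.2722*x - 11.0527)/(1.5376*x^6 - 1.488*x^5 - 4.848*x^4 + 5.9672*x^3 + 2.742*x^2 - 5.838*x + 1.9321)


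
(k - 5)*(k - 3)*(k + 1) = k^3 - 7*k^2 + 7*k + 15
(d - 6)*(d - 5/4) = d^2 - 29*d/4 + 15/2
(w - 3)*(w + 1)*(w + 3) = w^3 + w^2 - 9*w - 9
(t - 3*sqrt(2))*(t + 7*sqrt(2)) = t^2 + 4*sqrt(2)*t - 42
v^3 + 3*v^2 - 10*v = v*(v - 2)*(v + 5)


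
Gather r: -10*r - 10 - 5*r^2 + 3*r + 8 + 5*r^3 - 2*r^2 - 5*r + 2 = 5*r^3 - 7*r^2 - 12*r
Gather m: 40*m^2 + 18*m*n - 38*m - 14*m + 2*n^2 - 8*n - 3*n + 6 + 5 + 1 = 40*m^2 + m*(18*n - 52) + 2*n^2 - 11*n + 12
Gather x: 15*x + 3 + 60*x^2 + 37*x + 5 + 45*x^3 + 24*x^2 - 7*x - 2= 45*x^3 + 84*x^2 + 45*x + 6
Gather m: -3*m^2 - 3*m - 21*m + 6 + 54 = -3*m^2 - 24*m + 60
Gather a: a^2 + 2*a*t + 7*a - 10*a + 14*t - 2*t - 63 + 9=a^2 + a*(2*t - 3) + 12*t - 54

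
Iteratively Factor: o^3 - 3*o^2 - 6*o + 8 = (o - 4)*(o^2 + o - 2) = (o - 4)*(o - 1)*(o + 2)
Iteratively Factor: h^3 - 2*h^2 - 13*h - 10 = (h + 1)*(h^2 - 3*h - 10) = (h - 5)*(h + 1)*(h + 2)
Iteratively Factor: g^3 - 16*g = (g - 4)*(g^2 + 4*g) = (g - 4)*(g + 4)*(g)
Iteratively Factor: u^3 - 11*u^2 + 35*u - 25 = (u - 5)*(u^2 - 6*u + 5) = (u - 5)^2*(u - 1)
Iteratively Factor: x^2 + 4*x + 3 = (x + 1)*(x + 3)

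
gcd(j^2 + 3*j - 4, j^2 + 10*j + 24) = j + 4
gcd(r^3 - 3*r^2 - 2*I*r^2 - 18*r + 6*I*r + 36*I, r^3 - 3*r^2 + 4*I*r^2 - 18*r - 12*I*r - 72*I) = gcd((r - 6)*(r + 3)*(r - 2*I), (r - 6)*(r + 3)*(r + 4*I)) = r^2 - 3*r - 18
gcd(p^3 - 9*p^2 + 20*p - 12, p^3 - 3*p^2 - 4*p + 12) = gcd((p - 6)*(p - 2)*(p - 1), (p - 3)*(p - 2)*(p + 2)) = p - 2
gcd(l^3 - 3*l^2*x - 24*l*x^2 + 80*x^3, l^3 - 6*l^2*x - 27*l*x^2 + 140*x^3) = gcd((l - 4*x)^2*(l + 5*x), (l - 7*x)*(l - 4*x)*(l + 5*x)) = -l^2 - l*x + 20*x^2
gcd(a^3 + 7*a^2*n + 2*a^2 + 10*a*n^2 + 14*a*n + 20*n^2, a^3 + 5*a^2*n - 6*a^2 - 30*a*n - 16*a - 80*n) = a^2 + 5*a*n + 2*a + 10*n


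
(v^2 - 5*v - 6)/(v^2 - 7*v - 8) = (v - 6)/(v - 8)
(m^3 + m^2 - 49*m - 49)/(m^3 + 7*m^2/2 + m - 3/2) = 2*(m^2 - 49)/(2*m^2 + 5*m - 3)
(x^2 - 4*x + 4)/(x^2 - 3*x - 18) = (-x^2 + 4*x - 4)/(-x^2 + 3*x + 18)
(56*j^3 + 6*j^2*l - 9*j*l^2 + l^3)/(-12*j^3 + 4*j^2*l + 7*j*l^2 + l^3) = (-28*j^2 + 11*j*l - l^2)/(6*j^2 - 5*j*l - l^2)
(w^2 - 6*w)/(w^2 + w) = (w - 6)/(w + 1)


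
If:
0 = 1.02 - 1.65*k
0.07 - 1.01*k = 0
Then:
No Solution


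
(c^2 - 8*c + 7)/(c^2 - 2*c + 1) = (c - 7)/(c - 1)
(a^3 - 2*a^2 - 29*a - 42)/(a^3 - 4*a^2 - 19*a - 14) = (a + 3)/(a + 1)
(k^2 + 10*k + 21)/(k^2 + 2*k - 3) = (k + 7)/(k - 1)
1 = 1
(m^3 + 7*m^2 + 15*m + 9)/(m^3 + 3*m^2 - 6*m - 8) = (m^2 + 6*m + 9)/(m^2 + 2*m - 8)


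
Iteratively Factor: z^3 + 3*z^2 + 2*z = (z + 1)*(z^2 + 2*z) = z*(z + 1)*(z + 2)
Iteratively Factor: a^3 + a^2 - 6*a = (a - 2)*(a^2 + 3*a) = a*(a - 2)*(a + 3)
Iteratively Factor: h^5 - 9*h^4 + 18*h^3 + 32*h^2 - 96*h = (h - 3)*(h^4 - 6*h^3 + 32*h) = (h - 4)*(h - 3)*(h^3 - 2*h^2 - 8*h) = (h - 4)^2*(h - 3)*(h^2 + 2*h) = h*(h - 4)^2*(h - 3)*(h + 2)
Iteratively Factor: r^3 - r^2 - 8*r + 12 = (r - 2)*(r^2 + r - 6) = (r - 2)*(r + 3)*(r - 2)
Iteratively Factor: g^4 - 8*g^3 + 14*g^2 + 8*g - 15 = (g - 1)*(g^3 - 7*g^2 + 7*g + 15) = (g - 1)*(g + 1)*(g^2 - 8*g + 15) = (g - 5)*(g - 1)*(g + 1)*(g - 3)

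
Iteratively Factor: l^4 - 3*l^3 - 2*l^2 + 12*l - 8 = (l + 2)*(l^3 - 5*l^2 + 8*l - 4) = (l - 2)*(l + 2)*(l^2 - 3*l + 2) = (l - 2)^2*(l + 2)*(l - 1)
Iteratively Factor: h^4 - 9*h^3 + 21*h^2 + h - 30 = (h - 2)*(h^3 - 7*h^2 + 7*h + 15) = (h - 5)*(h - 2)*(h^2 - 2*h - 3) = (h - 5)*(h - 3)*(h - 2)*(h + 1)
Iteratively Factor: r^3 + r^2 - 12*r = (r)*(r^2 + r - 12) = r*(r + 4)*(r - 3)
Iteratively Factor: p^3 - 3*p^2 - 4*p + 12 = (p - 2)*(p^2 - p - 6) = (p - 3)*(p - 2)*(p + 2)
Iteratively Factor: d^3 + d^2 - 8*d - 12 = (d - 3)*(d^2 + 4*d + 4) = (d - 3)*(d + 2)*(d + 2)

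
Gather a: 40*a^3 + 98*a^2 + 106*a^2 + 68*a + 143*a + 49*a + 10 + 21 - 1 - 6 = 40*a^3 + 204*a^2 + 260*a + 24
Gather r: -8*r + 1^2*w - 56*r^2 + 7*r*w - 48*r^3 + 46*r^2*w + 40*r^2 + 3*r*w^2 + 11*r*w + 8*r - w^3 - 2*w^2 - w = -48*r^3 + r^2*(46*w - 16) + r*(3*w^2 + 18*w) - w^3 - 2*w^2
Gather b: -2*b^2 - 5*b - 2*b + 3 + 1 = -2*b^2 - 7*b + 4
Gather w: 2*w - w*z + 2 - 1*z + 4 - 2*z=w*(2 - z) - 3*z + 6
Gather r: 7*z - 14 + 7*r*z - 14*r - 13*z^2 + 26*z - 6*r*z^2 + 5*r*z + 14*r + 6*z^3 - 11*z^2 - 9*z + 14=r*(-6*z^2 + 12*z) + 6*z^3 - 24*z^2 + 24*z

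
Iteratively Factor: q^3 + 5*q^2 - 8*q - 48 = (q - 3)*(q^2 + 8*q + 16) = (q - 3)*(q + 4)*(q + 4)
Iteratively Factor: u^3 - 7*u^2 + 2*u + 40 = (u - 5)*(u^2 - 2*u - 8) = (u - 5)*(u + 2)*(u - 4)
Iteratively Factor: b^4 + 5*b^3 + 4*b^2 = (b)*(b^3 + 5*b^2 + 4*b) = b*(b + 1)*(b^2 + 4*b) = b^2*(b + 1)*(b + 4)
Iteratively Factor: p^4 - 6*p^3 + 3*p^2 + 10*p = (p + 1)*(p^3 - 7*p^2 + 10*p) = p*(p + 1)*(p^2 - 7*p + 10) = p*(p - 2)*(p + 1)*(p - 5)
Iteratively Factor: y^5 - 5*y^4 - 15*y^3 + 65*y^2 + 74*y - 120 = (y - 1)*(y^4 - 4*y^3 - 19*y^2 + 46*y + 120) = (y - 5)*(y - 1)*(y^3 + y^2 - 14*y - 24) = (y - 5)*(y - 1)*(y + 2)*(y^2 - y - 12) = (y - 5)*(y - 1)*(y + 2)*(y + 3)*(y - 4)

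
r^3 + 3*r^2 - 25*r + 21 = (r - 3)*(r - 1)*(r + 7)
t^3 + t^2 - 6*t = t*(t - 2)*(t + 3)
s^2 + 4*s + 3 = (s + 1)*(s + 3)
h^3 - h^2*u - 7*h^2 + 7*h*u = h*(h - 7)*(h - u)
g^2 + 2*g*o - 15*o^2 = (g - 3*o)*(g + 5*o)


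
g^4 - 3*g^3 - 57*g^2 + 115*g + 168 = (g - 8)*(g - 3)*(g + 1)*(g + 7)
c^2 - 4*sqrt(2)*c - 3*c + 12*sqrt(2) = (c - 3)*(c - 4*sqrt(2))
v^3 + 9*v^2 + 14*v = v*(v + 2)*(v + 7)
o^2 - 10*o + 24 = (o - 6)*(o - 4)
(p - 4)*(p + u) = p^2 + p*u - 4*p - 4*u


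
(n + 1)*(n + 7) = n^2 + 8*n + 7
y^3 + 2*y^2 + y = y*(y + 1)^2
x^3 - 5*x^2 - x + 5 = (x - 5)*(x - 1)*(x + 1)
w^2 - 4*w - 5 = (w - 5)*(w + 1)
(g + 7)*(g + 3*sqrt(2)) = g^2 + 3*sqrt(2)*g + 7*g + 21*sqrt(2)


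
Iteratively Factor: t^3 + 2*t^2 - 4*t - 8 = (t + 2)*(t^2 - 4) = (t - 2)*(t + 2)*(t + 2)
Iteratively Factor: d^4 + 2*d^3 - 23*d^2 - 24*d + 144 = (d - 3)*(d^3 + 5*d^2 - 8*d - 48) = (d - 3)^2*(d^2 + 8*d + 16) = (d - 3)^2*(d + 4)*(d + 4)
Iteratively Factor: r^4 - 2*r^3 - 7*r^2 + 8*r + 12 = (r - 3)*(r^3 + r^2 - 4*r - 4) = (r - 3)*(r + 1)*(r^2 - 4) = (r - 3)*(r - 2)*(r + 1)*(r + 2)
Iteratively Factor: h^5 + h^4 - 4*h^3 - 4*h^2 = (h + 1)*(h^4 - 4*h^2) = (h - 2)*(h + 1)*(h^3 + 2*h^2) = h*(h - 2)*(h + 1)*(h^2 + 2*h) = h*(h - 2)*(h + 1)*(h + 2)*(h)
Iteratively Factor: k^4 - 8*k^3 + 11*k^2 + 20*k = (k - 5)*(k^3 - 3*k^2 - 4*k) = (k - 5)*(k + 1)*(k^2 - 4*k) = k*(k - 5)*(k + 1)*(k - 4)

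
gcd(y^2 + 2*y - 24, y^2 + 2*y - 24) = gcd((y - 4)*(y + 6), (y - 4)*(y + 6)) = y^2 + 2*y - 24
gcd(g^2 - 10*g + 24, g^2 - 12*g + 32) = g - 4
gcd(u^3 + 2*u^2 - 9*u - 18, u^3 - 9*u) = u^2 - 9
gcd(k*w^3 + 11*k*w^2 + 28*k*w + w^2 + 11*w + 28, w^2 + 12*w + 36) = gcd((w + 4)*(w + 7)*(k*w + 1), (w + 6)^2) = 1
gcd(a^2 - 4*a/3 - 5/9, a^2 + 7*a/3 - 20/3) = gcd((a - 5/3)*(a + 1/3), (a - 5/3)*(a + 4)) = a - 5/3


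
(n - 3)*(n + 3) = n^2 - 9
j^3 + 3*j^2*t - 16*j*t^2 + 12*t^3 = (j - 2*t)*(j - t)*(j + 6*t)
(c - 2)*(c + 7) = c^2 + 5*c - 14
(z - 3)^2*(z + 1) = z^3 - 5*z^2 + 3*z + 9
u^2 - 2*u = u*(u - 2)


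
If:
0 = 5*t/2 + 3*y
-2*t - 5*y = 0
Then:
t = 0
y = 0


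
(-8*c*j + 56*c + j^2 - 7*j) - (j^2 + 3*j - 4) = -8*c*j + 56*c - 10*j + 4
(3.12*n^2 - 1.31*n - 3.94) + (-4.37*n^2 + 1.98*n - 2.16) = -1.25*n^2 + 0.67*n - 6.1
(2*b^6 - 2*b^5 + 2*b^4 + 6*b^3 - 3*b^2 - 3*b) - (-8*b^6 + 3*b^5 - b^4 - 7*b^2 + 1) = 10*b^6 - 5*b^5 + 3*b^4 + 6*b^3 + 4*b^2 - 3*b - 1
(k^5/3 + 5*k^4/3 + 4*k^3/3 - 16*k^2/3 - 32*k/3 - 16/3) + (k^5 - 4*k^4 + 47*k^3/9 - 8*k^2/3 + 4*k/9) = 4*k^5/3 - 7*k^4/3 + 59*k^3/9 - 8*k^2 - 92*k/9 - 16/3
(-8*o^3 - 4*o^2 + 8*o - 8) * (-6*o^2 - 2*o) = 48*o^5 + 40*o^4 - 40*o^3 + 32*o^2 + 16*o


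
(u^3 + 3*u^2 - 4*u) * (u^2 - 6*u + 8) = u^5 - 3*u^4 - 14*u^3 + 48*u^2 - 32*u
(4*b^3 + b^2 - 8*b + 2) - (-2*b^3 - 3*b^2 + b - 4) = 6*b^3 + 4*b^2 - 9*b + 6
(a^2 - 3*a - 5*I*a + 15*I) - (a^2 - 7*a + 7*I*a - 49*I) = 4*a - 12*I*a + 64*I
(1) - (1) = 0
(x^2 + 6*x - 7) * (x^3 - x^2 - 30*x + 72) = x^5 + 5*x^4 - 43*x^3 - 101*x^2 + 642*x - 504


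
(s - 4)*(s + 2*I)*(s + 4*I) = s^3 - 4*s^2 + 6*I*s^2 - 8*s - 24*I*s + 32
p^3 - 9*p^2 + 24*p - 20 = (p - 5)*(p - 2)^2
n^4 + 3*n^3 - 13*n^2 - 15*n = n*(n - 3)*(n + 1)*(n + 5)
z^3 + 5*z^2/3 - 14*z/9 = z*(z - 2/3)*(z + 7/3)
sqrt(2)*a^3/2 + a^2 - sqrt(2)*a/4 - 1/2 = (a - sqrt(2)/2)*(a + sqrt(2))*(sqrt(2)*a/2 + 1/2)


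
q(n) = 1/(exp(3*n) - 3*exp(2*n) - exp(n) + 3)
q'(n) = (-3*exp(3*n) + 6*exp(2*n) + exp(n))/(exp(3*n) - 3*exp(2*n) - exp(n) + 3)^2 = (-3*exp(2*n) + 6*exp(n) + 1)*exp(n)/(exp(3*n) - 3*exp(2*n) - exp(n) + 3)^2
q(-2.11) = 0.35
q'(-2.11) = 0.03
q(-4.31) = 0.33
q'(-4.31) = 0.00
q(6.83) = 0.00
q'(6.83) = -0.00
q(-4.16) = 0.34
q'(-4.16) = 0.00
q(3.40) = 0.00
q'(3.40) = -0.00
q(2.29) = 0.00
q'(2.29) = -0.01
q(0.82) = -0.33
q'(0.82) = -0.21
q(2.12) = 0.00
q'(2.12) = -0.01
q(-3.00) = 0.34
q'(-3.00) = 0.01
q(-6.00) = 0.33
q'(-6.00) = 0.00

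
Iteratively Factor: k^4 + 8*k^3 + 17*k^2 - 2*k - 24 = (k + 4)*(k^3 + 4*k^2 + k - 6) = (k + 3)*(k + 4)*(k^2 + k - 2) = (k + 2)*(k + 3)*(k + 4)*(k - 1)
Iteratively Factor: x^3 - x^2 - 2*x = (x + 1)*(x^2 - 2*x) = x*(x + 1)*(x - 2)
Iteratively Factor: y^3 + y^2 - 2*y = (y + 2)*(y^2 - y) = (y - 1)*(y + 2)*(y)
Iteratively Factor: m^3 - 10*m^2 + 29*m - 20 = (m - 5)*(m^2 - 5*m + 4) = (m - 5)*(m - 4)*(m - 1)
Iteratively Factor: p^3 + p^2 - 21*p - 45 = (p + 3)*(p^2 - 2*p - 15) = (p + 3)^2*(p - 5)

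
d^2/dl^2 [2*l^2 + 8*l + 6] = 4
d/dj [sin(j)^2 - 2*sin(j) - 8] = 2*(sin(j) - 1)*cos(j)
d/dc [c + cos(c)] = 1 - sin(c)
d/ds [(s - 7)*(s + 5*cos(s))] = s + (7 - s)*(5*sin(s) - 1) + 5*cos(s)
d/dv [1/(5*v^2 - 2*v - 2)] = 2*(1 - 5*v)/(-5*v^2 + 2*v + 2)^2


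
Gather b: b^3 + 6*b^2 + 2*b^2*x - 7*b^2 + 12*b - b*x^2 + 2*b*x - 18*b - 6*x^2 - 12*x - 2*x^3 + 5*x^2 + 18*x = b^3 + b^2*(2*x - 1) + b*(-x^2 + 2*x - 6) - 2*x^3 - x^2 + 6*x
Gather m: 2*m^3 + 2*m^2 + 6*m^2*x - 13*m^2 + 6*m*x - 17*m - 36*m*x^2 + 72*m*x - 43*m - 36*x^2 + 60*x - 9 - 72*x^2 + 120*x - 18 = 2*m^3 + m^2*(6*x - 11) + m*(-36*x^2 + 78*x - 60) - 108*x^2 + 180*x - 27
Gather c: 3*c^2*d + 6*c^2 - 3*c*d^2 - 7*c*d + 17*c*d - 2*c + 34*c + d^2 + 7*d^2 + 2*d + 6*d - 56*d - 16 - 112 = c^2*(3*d + 6) + c*(-3*d^2 + 10*d + 32) + 8*d^2 - 48*d - 128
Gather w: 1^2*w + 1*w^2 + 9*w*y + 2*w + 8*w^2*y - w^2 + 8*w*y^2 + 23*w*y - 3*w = 8*w^2*y + w*(8*y^2 + 32*y)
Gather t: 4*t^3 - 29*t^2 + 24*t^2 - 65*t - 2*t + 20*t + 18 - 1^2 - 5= 4*t^3 - 5*t^2 - 47*t + 12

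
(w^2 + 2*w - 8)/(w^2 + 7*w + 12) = (w - 2)/(w + 3)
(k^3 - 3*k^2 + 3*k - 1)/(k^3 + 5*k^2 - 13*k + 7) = (k - 1)/(k + 7)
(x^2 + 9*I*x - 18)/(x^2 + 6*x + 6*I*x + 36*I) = (x + 3*I)/(x + 6)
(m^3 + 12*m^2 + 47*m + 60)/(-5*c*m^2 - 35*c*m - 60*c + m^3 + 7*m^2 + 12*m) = (-m - 5)/(5*c - m)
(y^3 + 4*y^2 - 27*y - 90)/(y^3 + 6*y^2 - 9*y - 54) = (y - 5)/(y - 3)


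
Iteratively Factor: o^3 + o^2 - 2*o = (o)*(o^2 + o - 2) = o*(o - 1)*(o + 2)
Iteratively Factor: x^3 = (x)*(x^2) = x^2*(x)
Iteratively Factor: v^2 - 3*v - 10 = (v + 2)*(v - 5)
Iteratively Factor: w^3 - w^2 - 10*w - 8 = (w + 1)*(w^2 - 2*w - 8) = (w - 4)*(w + 1)*(w + 2)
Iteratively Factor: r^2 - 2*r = (r - 2)*(r)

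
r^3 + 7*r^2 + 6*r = r*(r + 1)*(r + 6)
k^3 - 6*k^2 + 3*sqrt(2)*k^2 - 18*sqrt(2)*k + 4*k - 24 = (k - 6)*(k + sqrt(2))*(k + 2*sqrt(2))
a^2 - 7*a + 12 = (a - 4)*(a - 3)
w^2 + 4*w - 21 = (w - 3)*(w + 7)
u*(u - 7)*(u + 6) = u^3 - u^2 - 42*u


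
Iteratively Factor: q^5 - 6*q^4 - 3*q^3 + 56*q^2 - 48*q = (q - 1)*(q^4 - 5*q^3 - 8*q^2 + 48*q) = (q - 4)*(q - 1)*(q^3 - q^2 - 12*q) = (q - 4)^2*(q - 1)*(q^2 + 3*q) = q*(q - 4)^2*(q - 1)*(q + 3)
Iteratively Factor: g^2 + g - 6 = (g - 2)*(g + 3)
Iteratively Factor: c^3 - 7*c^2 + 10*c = (c - 2)*(c^2 - 5*c) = c*(c - 2)*(c - 5)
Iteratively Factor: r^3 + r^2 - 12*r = (r - 3)*(r^2 + 4*r) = (r - 3)*(r + 4)*(r)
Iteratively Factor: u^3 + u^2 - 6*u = (u + 3)*(u^2 - 2*u) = u*(u + 3)*(u - 2)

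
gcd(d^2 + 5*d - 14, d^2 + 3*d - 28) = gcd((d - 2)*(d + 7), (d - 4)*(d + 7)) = d + 7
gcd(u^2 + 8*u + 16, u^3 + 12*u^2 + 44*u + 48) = u + 4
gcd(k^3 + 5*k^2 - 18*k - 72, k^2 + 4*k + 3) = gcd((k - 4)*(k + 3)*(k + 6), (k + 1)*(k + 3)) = k + 3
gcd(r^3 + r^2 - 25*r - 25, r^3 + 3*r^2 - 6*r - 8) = r + 1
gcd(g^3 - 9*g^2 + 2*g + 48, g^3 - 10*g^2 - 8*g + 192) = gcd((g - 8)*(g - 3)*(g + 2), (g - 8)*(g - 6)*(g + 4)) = g - 8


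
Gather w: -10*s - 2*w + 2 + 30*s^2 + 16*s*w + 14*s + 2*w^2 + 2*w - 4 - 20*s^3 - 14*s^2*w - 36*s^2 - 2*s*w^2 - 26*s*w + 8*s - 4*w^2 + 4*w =-20*s^3 - 6*s^2 + 12*s + w^2*(-2*s - 2) + w*(-14*s^2 - 10*s + 4) - 2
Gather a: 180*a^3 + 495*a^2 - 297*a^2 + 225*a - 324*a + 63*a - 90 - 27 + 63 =180*a^3 + 198*a^2 - 36*a - 54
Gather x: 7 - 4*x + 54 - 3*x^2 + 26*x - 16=-3*x^2 + 22*x + 45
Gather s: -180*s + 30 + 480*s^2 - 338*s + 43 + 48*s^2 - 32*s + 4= 528*s^2 - 550*s + 77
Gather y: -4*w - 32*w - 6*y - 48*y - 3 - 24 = -36*w - 54*y - 27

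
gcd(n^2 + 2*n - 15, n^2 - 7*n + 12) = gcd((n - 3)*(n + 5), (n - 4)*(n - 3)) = n - 3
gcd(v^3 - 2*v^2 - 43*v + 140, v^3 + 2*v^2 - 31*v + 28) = v^2 + 3*v - 28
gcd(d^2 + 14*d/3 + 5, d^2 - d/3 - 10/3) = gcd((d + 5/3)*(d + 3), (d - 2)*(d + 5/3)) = d + 5/3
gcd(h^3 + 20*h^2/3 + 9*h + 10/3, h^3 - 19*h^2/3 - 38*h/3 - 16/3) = h^2 + 5*h/3 + 2/3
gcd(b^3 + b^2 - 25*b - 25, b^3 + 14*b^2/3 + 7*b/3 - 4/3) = b + 1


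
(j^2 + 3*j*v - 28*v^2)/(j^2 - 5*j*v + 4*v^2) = (-j - 7*v)/(-j + v)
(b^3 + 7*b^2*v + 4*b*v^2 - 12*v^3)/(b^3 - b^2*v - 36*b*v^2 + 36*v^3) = (-b - 2*v)/(-b + 6*v)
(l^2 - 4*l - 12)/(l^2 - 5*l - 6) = (l + 2)/(l + 1)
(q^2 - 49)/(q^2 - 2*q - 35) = (q + 7)/(q + 5)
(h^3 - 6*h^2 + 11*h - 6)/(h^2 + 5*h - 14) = (h^2 - 4*h + 3)/(h + 7)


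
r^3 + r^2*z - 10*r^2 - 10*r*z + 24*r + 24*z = (r - 6)*(r - 4)*(r + z)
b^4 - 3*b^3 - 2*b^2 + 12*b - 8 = (b - 2)^2*(b - 1)*(b + 2)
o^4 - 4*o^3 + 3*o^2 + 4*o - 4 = (o - 2)^2*(o - 1)*(o + 1)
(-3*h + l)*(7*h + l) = -21*h^2 + 4*h*l + l^2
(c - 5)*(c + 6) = c^2 + c - 30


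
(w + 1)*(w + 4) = w^2 + 5*w + 4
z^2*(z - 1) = z^3 - z^2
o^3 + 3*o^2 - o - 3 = (o - 1)*(o + 1)*(o + 3)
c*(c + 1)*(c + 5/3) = c^3 + 8*c^2/3 + 5*c/3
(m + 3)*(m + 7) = m^2 + 10*m + 21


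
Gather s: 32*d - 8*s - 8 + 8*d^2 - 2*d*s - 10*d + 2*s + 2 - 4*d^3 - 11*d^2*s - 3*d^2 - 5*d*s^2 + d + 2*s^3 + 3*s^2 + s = -4*d^3 + 5*d^2 + 23*d + 2*s^3 + s^2*(3 - 5*d) + s*(-11*d^2 - 2*d - 5) - 6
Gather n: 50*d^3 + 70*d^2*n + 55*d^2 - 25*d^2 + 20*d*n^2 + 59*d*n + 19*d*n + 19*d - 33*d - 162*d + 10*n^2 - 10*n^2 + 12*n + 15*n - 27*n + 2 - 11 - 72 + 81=50*d^3 + 30*d^2 + 20*d*n^2 - 176*d + n*(70*d^2 + 78*d)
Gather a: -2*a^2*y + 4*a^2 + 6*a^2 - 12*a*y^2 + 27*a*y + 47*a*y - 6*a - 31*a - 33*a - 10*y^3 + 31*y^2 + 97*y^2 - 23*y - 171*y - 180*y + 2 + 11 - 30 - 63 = a^2*(10 - 2*y) + a*(-12*y^2 + 74*y - 70) - 10*y^3 + 128*y^2 - 374*y - 80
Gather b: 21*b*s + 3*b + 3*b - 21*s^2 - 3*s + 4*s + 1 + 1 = b*(21*s + 6) - 21*s^2 + s + 2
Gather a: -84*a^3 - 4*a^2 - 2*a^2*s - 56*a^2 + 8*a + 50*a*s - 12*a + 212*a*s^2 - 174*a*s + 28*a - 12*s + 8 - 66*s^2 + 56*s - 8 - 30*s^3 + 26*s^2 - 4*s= -84*a^3 + a^2*(-2*s - 60) + a*(212*s^2 - 124*s + 24) - 30*s^3 - 40*s^2 + 40*s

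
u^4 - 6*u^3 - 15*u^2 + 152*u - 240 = (u - 4)^2*(u - 3)*(u + 5)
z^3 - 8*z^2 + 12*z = z*(z - 6)*(z - 2)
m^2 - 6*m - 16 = (m - 8)*(m + 2)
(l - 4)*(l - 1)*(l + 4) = l^3 - l^2 - 16*l + 16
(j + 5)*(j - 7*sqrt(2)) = j^2 - 7*sqrt(2)*j + 5*j - 35*sqrt(2)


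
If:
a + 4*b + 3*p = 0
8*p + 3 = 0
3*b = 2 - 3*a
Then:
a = 37/72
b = 11/72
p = -3/8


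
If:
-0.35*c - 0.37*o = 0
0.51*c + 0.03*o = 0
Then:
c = 0.00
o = 0.00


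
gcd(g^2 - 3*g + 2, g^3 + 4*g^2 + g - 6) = g - 1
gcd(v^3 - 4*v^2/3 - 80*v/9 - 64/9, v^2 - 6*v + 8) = v - 4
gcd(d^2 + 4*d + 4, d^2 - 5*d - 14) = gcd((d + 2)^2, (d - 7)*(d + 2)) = d + 2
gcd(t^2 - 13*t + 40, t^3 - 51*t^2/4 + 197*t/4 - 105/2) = t - 5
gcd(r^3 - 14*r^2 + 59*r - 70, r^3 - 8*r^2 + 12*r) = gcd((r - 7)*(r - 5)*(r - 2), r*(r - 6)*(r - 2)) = r - 2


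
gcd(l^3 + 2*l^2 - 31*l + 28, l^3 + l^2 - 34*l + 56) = l^2 + 3*l - 28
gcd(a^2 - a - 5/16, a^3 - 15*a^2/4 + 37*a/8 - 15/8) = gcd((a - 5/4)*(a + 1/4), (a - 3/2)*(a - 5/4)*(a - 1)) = a - 5/4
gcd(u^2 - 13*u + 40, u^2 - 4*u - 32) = u - 8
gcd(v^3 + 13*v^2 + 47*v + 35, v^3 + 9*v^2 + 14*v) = v + 7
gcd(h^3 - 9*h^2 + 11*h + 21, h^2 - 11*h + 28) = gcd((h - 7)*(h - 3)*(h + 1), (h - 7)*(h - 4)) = h - 7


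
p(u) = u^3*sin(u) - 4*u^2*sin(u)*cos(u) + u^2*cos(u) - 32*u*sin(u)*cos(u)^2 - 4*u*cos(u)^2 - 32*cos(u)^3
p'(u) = u^3*cos(u) + 4*u^2*sin(u)^2 + 2*u^2*sin(u) - 4*u^2*cos(u)^2 + 64*u*sin(u)^2*cos(u) - 32*u*cos(u)^3 + 2*u*cos(u) + 64*sin(u)*cos(u)^2 - 4*cos(u)^2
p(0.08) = -32.21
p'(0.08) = -1.26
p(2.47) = -4.35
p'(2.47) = -1.62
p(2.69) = -2.46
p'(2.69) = 18.61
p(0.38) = -30.87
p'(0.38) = 10.84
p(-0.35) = -28.39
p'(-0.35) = -17.24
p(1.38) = -0.45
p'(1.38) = 29.79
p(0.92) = -17.56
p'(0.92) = 37.09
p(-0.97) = -9.68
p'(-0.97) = -38.23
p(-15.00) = 1447.69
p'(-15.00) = 2226.91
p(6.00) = 11.85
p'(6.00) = -84.06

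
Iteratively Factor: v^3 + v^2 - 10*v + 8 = (v + 4)*(v^2 - 3*v + 2) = (v - 1)*(v + 4)*(v - 2)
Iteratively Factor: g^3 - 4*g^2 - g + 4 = (g - 4)*(g^2 - 1) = (g - 4)*(g + 1)*(g - 1)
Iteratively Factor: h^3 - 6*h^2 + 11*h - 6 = (h - 2)*(h^2 - 4*h + 3) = (h - 3)*(h - 2)*(h - 1)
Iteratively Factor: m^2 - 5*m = (m - 5)*(m)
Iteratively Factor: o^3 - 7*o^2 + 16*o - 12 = (o - 2)*(o^2 - 5*o + 6) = (o - 3)*(o - 2)*(o - 2)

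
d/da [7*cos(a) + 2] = -7*sin(a)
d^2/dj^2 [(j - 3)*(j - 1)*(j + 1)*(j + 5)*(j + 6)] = 20*j^3 + 96*j^2 - 24*j - 196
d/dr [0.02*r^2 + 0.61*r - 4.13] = 0.04*r + 0.61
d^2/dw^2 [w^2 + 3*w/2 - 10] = 2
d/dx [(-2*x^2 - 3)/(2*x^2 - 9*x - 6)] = 9*(2*x^2 + 4*x - 3)/(4*x^4 - 36*x^3 + 57*x^2 + 108*x + 36)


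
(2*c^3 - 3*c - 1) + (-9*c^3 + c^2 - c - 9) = -7*c^3 + c^2 - 4*c - 10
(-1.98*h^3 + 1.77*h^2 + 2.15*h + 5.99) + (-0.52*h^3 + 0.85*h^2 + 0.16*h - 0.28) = -2.5*h^3 + 2.62*h^2 + 2.31*h + 5.71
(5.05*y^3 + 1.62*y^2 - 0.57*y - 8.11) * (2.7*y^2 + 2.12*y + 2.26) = 13.635*y^5 + 15.08*y^4 + 13.3084*y^3 - 19.4442*y^2 - 18.4814*y - 18.3286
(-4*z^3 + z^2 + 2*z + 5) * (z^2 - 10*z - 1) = -4*z^5 + 41*z^4 - 4*z^3 - 16*z^2 - 52*z - 5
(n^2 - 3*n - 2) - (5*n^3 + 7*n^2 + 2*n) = -5*n^3 - 6*n^2 - 5*n - 2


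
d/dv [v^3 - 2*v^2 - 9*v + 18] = 3*v^2 - 4*v - 9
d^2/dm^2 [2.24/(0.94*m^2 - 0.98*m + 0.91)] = (-3.958528*m^2 + 4.126976*m + 2.24*(1.88*m - 0.98)*(3.76*m - 1.96) - 3.832192)/(0.94*m^2 - 0.98*m + 0.91)^3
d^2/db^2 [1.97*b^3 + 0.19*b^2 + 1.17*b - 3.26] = 11.82*b + 0.38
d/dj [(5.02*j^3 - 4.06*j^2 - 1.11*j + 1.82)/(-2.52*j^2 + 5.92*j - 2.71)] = (-12.6504*j^4 + 59.4368*j^3 - 67.645*j^2 + 31.178*j - 7.7663)/(6.3504*j^4 - 29.8368*j^3 + 48.7048*j^2 - 32.0864*j + 7.3441)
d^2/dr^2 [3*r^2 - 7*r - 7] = 6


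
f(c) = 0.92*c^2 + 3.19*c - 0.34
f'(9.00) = 19.75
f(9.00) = 102.89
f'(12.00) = 25.27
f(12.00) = 170.42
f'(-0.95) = 1.44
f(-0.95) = -2.54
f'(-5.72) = -7.33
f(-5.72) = 11.51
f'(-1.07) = 1.22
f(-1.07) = -2.70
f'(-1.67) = 0.12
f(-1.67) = -3.10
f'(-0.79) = 1.74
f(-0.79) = -2.29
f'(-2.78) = -1.93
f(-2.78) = -2.10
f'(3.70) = 10.00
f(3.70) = 24.06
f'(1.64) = 6.21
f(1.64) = 7.37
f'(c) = 1.84*c + 3.19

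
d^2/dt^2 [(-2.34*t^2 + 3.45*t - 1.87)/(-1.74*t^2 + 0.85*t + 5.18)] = (7.105427357601e-15*t^4 - 13.96872*t^3 + 160.515*t^2 - 203.16762*t + 192.36785)/(5.268024*t^6 - 7.72038*t^5 - 43.277454*t^4 + 45.353195*t^3 + 128.837478*t^2 - 68.42262*t - 138.991832)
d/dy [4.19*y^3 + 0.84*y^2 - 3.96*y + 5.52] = 12.57*y^2 + 1.68*y - 3.96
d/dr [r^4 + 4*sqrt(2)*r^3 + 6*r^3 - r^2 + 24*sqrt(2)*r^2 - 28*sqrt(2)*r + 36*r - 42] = 4*r^3 + 12*sqrt(2)*r^2 + 18*r^2 - 2*r + 48*sqrt(2)*r - 28*sqrt(2) + 36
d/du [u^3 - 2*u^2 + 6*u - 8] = 3*u^2 - 4*u + 6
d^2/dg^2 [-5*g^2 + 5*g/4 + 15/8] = -10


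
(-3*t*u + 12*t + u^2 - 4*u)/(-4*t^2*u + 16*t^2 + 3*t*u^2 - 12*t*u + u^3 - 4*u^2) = (3*t - u)/(4*t^2 - 3*t*u - u^2)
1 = 1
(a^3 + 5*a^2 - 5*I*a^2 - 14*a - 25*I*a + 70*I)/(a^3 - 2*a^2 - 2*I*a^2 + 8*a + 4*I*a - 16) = (a^2 + a*(7 - 5*I) - 35*I)/(a^2 - 2*I*a + 8)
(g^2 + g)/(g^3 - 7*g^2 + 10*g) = (g + 1)/(g^2 - 7*g + 10)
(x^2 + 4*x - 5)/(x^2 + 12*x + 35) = (x - 1)/(x + 7)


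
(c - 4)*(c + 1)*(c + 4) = c^3 + c^2 - 16*c - 16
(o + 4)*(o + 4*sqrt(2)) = o^2 + 4*o + 4*sqrt(2)*o + 16*sqrt(2)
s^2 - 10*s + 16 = (s - 8)*(s - 2)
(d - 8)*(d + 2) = d^2 - 6*d - 16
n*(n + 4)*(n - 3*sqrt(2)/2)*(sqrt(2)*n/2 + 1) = sqrt(2)*n^4/2 - n^3/2 + 2*sqrt(2)*n^3 - 3*sqrt(2)*n^2/2 - 2*n^2 - 6*sqrt(2)*n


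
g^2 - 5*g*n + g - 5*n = (g + 1)*(g - 5*n)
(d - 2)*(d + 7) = d^2 + 5*d - 14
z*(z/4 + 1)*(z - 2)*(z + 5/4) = z^4/4 + 13*z^3/16 - 11*z^2/8 - 5*z/2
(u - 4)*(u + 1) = u^2 - 3*u - 4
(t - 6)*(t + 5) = t^2 - t - 30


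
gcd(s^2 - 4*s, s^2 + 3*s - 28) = s - 4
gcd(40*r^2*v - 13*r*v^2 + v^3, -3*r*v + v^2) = v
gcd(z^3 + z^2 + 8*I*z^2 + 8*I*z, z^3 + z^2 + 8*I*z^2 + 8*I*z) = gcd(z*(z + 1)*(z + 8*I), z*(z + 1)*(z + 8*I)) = z^3 + z^2*(1 + 8*I) + 8*I*z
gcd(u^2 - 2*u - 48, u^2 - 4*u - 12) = 1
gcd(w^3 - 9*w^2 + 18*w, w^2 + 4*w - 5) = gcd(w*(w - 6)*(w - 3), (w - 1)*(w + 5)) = 1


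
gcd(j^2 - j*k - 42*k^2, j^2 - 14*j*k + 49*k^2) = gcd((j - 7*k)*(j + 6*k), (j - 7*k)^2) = j - 7*k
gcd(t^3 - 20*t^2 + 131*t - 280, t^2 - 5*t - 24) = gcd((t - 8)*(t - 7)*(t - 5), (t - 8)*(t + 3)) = t - 8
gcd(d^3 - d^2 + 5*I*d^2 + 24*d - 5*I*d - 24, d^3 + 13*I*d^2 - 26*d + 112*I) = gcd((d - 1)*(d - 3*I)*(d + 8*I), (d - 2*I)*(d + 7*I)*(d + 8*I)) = d + 8*I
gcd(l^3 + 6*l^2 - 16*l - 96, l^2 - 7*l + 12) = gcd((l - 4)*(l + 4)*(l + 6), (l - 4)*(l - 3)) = l - 4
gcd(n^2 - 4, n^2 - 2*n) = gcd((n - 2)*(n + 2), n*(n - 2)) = n - 2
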